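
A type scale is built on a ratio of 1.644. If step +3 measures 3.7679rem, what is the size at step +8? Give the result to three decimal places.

The gap is 8 − (3) = 5 steps, so the factor is 1.644^5.
3.7679 × 1.644⁵ = 3.7679 × 12.00906 ≈ 45.249

45.249rem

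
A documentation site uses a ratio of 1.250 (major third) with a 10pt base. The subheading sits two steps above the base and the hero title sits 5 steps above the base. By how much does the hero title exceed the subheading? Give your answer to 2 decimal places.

14.89pt

Step 2: 10.0 × 1.250² = 15.6250pt
Step 5: 10.0 × 1.250⁵ = 30.5176pt
Difference: 30.5176 − 15.6250 = 14.8926pt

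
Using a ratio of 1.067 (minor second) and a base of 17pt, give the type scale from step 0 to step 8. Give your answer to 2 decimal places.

Step 0: 17pt
Step 1: 17.0 × 1.067 = 18.14
Step 2: 17.0 × 1.067² = 19.35
Step 3: 17.0 × 1.067³ = 20.65
Step 4: 17.0 × 1.067⁴ = 22.03
Step 5: 17.0 × 1.067⁵ = 23.51
Step 6: 17.0 × 1.067⁶ = 25.09
Step 7: 17.0 × 1.067⁷ = 26.77
Step 8: 17.0 × 1.067⁸ = 28.56

17.00pt, 18.14pt, 19.35pt, 20.65pt, 22.03pt, 23.51pt, 25.09pt, 26.77pt, 28.56pt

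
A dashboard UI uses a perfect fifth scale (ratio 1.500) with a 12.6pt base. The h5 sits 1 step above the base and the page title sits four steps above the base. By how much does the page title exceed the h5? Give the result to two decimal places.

Step 1: 12.6 × 1.500 = 18.9000pt
Step 4: 12.6 × 1.500⁴ = 63.7875pt
Difference: 63.7875 − 18.9000 = 44.8875pt

44.89pt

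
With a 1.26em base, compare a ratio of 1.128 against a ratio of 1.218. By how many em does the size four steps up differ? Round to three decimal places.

At 1.128: 1.26 × 1.128⁴ = 2.03989em
At 1.218: 1.26 × 1.218⁴ = 2.77306em
Difference: 2.77306 − 2.03989 = 0.73317em

0.733em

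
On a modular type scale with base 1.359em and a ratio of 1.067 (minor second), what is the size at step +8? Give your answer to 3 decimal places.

2.283em

A modular type scale is a geometric sequence: sizeₙ = base × rⁿ.
1.359 × 1.067⁸ = 1.359 × 1.68002 ≈ 2.283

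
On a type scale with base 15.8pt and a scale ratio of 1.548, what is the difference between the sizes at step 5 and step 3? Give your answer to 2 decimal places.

Step 3: 15.8 × 1.548³ = 58.6098pt
Step 5: 15.8 × 1.548⁵ = 140.4468pt
Difference: 140.4468 − 58.6098 = 81.8370pt

81.84pt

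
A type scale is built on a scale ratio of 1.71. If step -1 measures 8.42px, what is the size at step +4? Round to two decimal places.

123.11px

Moving from step -1 to step +4 is 5 steps up, so multiply by r⁵.
8.42 × 1.71⁵ = 8.42 × 14.62112 ≈ 123.110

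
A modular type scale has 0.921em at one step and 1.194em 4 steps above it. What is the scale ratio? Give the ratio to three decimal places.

1.067

The ratio satisfies 0.921 × r⁴ = 1.194, so r = (1.194 / 0.921)^(1/4).
r = 1.2964^(1/4) ≈ 1.0671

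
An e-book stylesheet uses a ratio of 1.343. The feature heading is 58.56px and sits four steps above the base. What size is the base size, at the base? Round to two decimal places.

58.56 ÷ 1.343⁴ = 58.56 ÷ 3.25315 ≈ 18.001

18.00px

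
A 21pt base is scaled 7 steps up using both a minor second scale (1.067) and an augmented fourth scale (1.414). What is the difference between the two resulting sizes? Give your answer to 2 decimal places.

Minor second: 21.0 × 1.067⁷ = 33.0651pt
Augmented fourth: 21.0 × 1.414⁷ = 237.3368pt
Difference: 237.3368 − 33.0651 = 204.2717pt

204.27pt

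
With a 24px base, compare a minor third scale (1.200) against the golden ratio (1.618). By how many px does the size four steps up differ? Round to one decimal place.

114.7px

Minor third: 24.0 × 1.200⁴ = 49.766px
Golden ratio: 24.0 × 1.618⁴ = 164.485px
Difference: 164.485 − 49.766 = 114.719px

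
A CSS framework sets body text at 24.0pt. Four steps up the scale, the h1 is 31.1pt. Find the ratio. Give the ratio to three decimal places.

1.067

The ratio satisfies 24.0 × r⁴ = 31.1, so r = (31.1 / 24.0)^(1/4).
r = 1.2958^(1/4) ≈ 1.0669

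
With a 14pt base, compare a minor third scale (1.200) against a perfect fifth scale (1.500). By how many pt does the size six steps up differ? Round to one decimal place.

Minor third: 14.0 × 1.200⁶ = 41.804pt
Perfect fifth: 14.0 × 1.500⁶ = 159.469pt
Difference: 159.469 − 41.804 = 117.665pt

117.7pt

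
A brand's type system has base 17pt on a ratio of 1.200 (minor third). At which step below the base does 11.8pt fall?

2

1.200ⁿ = 17 / 11.8 = 1.4407
n = ln(1.4407) / ln(1.200) = 0.3651 / 0.1823 ≈ 2.00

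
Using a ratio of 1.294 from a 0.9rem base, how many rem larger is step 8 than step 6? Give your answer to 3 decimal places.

Step 6: 0.9 × 1.294⁶ = 4.22521rem
Step 8: 0.9 × 1.294⁸ = 7.07484rem
Difference: 7.07484 − 4.22521 = 2.84963rem

2.850rem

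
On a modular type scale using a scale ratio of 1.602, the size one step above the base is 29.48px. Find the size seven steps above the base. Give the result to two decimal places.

The gap is 7 − (1) = 6 steps, so the factor is 1.602^6.
29.48 × 1.602⁶ = 29.48 × 16.90344 ≈ 498.313

498.31px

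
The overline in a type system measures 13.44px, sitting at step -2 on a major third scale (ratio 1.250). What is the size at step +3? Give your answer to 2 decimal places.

41.02px

Moving from step -2 to step +3 is 5 steps up, so multiply by r⁵.
13.44 × 1.250⁵ = 13.44 × 3.05176 ≈ 41.016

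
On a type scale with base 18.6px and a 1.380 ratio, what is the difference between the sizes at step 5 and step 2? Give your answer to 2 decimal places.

57.67px

Step 2: 18.6 × 1.380² = 35.4218px
Step 5: 18.6 × 1.380⁵ = 93.0911px
Difference: 93.0911 − 35.4218 = 57.6693px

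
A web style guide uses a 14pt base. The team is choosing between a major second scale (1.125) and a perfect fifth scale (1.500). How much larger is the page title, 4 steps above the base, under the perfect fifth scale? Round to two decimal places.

Major second: 14.0 × 1.125⁴ = 22.4253pt
Perfect fifth: 14.0 × 1.500⁴ = 70.8750pt
Difference: 70.8750 − 22.4253 = 48.4497pt

48.45pt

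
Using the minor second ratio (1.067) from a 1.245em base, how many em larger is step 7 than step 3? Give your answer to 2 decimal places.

0.45em

Step 3: 1.245 × 1.067³ = 1.5124em
Step 7: 1.245 × 1.067⁷ = 1.9603em
Difference: 1.9603 − 1.5124 = 0.4479em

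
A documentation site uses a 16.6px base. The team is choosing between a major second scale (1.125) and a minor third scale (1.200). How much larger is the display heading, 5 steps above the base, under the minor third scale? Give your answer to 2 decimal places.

11.39px

Major second: 16.6 × 1.125⁵ = 29.9137px
Minor third: 16.6 × 1.200⁵ = 41.3061px
Difference: 41.3061 − 29.9137 = 11.3924px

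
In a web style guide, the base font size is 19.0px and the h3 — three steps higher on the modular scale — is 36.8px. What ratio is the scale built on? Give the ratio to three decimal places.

r³ = 36.8 / 19.0, so r = (36.8/19.0)^(1/3).
r = 1.9368^(1/3) ≈ 1.2465

1.247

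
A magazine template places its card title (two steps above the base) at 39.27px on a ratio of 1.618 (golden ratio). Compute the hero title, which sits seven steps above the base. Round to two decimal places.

Moving from step +2 to step +7 is 5 steps up, so multiply by r⁵.
39.27 × 1.618⁵ = 39.27 × 11.08901 ≈ 435.465

435.47px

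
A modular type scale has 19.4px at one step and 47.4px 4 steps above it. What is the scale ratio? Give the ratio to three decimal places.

1.250

The ratio satisfies 19.4 × r⁴ = 47.4, so r = (47.4 / 19.4)^(1/4).
r = 2.4433^(1/4) ≈ 1.2502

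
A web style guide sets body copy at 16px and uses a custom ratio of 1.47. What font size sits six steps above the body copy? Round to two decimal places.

161.44px

16.0 × 1.47⁶ = 16.0 × 10.09030 ≈ 161.44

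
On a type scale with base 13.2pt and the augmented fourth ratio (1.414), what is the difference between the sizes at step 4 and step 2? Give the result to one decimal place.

26.4pt

Step 2: 13.2 × 1.414² = 26.392pt
Step 4: 13.2 × 1.414⁴ = 52.768pt
Difference: 52.768 − 26.392 = 26.376pt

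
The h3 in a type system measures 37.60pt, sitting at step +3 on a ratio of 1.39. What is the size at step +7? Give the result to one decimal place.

140.4pt

37.60 × 1.39⁴ = 37.60 × 3.73301 ≈ 140.361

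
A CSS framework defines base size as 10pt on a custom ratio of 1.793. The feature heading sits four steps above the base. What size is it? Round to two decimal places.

103.35pt

10.0 × 1.793⁴ = 10.0 × 10.33525 ≈ 103.35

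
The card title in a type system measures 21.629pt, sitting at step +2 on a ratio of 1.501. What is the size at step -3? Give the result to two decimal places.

The gap is -3 − (2) = -5 steps, so the factor is 1.501^-5.
21.629 ÷ 1.501⁵ = 21.629 ÷ 7.61910 ≈ 2.839

2.84pt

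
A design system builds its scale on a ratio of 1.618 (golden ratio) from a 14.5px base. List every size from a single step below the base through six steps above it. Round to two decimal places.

8.96px, 14.50px, 23.46px, 37.96px, 61.42px, 99.38px, 160.79px, 260.16px

Step -1: 14.5 ÷ 1.618 = 8.96
Step 0: 14.5px
Step 1: 14.5 × 1.618 = 23.46
Step 2: 14.5 × 1.618² = 37.96
Step 3: 14.5 × 1.618³ = 61.42
Step 4: 14.5 × 1.618⁴ = 99.38
Step 5: 14.5 × 1.618⁵ = 160.79
Step 6: 14.5 × 1.618⁶ = 260.16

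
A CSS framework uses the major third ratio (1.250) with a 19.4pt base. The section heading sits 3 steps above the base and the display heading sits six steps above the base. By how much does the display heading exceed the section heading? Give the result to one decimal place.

36.1pt

Step 3: 19.4 × 1.250³ = 37.891pt
Step 6: 19.4 × 1.250⁶ = 74.005pt
Difference: 74.005 − 37.891 = 36.114pt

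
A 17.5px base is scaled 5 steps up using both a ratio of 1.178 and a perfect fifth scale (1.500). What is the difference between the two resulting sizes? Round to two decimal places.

At 1.178: 17.5 × 1.178⁵ = 39.6976px
Perfect fifth: 17.5 × 1.500⁵ = 132.8906px
Difference: 132.8906 − 39.6976 = 93.1930px

93.19px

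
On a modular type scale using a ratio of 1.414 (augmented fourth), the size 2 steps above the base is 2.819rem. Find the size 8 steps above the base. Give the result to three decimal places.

22.532rem

The gap is 8 − (2) = 6 steps, so the factor is 1.414^6.
2.819 × 1.414⁶ = 2.819 × 7.99275 ≈ 22.532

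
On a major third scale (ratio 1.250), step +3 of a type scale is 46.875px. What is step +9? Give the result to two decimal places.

178.81px

Moving from step +3 to step +9 is 6 steps up, so multiply by r⁶.
46.875 × 1.250⁶ = 46.875 × 3.81470 ≈ 178.814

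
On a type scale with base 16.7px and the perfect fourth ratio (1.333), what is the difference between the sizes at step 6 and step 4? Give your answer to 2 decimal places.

Step 4: 16.7 × 1.333⁴ = 52.7275px
Step 6: 16.7 × 1.333⁶ = 93.6909px
Difference: 93.6909 − 52.7275 = 40.9634px

40.96px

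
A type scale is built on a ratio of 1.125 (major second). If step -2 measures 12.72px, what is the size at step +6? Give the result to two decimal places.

12.72 × 1.125⁸ = 12.72 × 2.56578 ≈ 32.637

32.64px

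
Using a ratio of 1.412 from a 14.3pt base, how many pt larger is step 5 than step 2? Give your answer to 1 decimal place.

51.8pt

Step 2: 14.3 × 1.412² = 28.511pt
Step 5: 14.3 × 1.412⁵ = 80.262pt
Difference: 80.262 − 28.511 = 51.751pt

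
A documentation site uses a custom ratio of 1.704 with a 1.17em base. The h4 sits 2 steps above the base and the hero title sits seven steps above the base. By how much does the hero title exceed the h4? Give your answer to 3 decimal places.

Step 2: 1.17 × 1.704² = 3.39723em
Step 7: 1.17 × 1.704⁷ = 48.80598em
Difference: 48.80598 − 3.39723 = 45.40875em

45.409em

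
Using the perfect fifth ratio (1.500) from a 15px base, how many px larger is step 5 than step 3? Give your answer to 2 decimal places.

63.28px

Step 3: 15.0 × 1.500³ = 50.6250px
Step 5: 15.0 × 1.500⁵ = 113.9062px
Difference: 113.9062 − 50.6250 = 63.2812px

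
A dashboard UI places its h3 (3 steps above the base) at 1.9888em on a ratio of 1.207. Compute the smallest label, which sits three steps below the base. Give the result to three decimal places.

0.643em

The gap is -3 − (3) = -6 steps, so the factor is 1.207^-6.
1.9888 ÷ 1.207⁶ = 1.9888 ÷ 3.09203 ≈ 0.643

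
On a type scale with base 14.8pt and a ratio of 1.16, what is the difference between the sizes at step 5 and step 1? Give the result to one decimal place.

Step 1: 14.8 × 1.16 = 17.168pt
Step 5: 14.8 × 1.16⁵ = 31.085pt
Difference: 31.085 − 17.168 = 13.917pt

13.9pt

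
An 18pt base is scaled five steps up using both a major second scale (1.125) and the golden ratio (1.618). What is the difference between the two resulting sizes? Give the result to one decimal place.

Major second: 18.0 × 1.125⁵ = 32.437pt
Golden ratio: 18.0 × 1.618⁵ = 199.602pt
Difference: 199.602 − 32.437 = 167.165pt

167.2pt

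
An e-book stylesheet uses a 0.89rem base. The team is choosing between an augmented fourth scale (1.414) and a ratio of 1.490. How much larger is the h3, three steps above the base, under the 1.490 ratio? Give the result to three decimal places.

0.428rem

Augmented fourth: 0.89 × 1.414³ = 2.51616rem
At 1.490: 0.89 × 1.490³ = 2.94407rem
Difference: 2.94407 − 2.51616 = 0.42791rem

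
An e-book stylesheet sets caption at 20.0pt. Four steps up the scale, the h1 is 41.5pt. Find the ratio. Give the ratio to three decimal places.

1.200

The ratio satisfies 20.0 × r⁴ = 41.5, so r = (41.5 / 20.0)^(1/4).
r = 2.0750^(1/4) ≈ 1.2002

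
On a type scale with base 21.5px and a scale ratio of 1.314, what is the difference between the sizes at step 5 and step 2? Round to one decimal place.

Step 2: 21.5 × 1.314² = 37.122px
Step 5: 21.5 × 1.314⁵ = 84.220px
Difference: 84.220 − 37.122 = 47.098px

47.1px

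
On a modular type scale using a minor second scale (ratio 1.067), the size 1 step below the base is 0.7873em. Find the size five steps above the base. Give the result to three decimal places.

0.7873 × 1.067⁶ = 0.7873 × 1.47566 ≈ 1.162

1.162em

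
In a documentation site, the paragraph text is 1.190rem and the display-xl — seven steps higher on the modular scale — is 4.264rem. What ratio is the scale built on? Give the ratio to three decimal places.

r⁷ = 4.264 / 1.190, so r = (4.264/1.190)^(1/7).
r = 3.5832^(1/7) ≈ 1.2000

1.200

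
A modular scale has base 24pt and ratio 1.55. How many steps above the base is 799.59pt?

8

1.55ⁿ = 799.59 / 24 = 33.3163
n = ln(33.3163) / ln(1.55) = 3.5060 / 0.4383 ≈ 8.00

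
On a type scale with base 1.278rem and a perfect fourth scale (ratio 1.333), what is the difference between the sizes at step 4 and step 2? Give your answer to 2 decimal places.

1.76rem

Step 2: 1.278 × 1.333² = 2.2709rem
Step 4: 1.278 × 1.333⁴ = 4.0351rem
Difference: 4.0351 − 2.2709 = 1.7642rem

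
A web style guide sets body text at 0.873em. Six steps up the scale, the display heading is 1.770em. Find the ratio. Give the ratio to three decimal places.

1.125

The ratio satisfies 0.873 × r⁶ = 1.770, so r = (1.770 / 0.873)^(1/6).
r = 2.0275^(1/6) ≈ 1.1250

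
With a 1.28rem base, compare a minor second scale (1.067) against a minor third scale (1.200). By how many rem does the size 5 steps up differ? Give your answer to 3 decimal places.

1.415rem

Minor second: 1.28 × 1.067⁵ = 1.77024rem
Minor third: 1.28 × 1.200⁵ = 3.18505rem
Difference: 3.18505 − 1.77024 = 1.41481rem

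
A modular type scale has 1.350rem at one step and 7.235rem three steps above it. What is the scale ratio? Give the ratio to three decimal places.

r³ = 7.235 / 1.350, so r = (7.235/1.350)^(1/3).
r = 5.3593^(1/3) ≈ 1.7500

1.750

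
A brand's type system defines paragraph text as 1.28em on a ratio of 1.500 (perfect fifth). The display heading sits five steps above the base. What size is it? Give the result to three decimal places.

1.28 × 1.500⁵ = 1.28 × 7.59375 ≈ 9.720

9.720em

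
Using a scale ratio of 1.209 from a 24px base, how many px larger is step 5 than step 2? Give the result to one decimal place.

Step 2: 24.0 × 1.209² = 35.080px
Step 5: 24.0 × 1.209⁵ = 61.993px
Difference: 61.993 − 35.080 = 26.913px

26.9px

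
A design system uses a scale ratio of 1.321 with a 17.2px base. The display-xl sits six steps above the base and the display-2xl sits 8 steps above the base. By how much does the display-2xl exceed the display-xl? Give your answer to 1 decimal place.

68.1px

Step 6: 17.2 × 1.321⁶ = 91.400px
Step 8: 17.2 × 1.321⁸ = 159.496px
Difference: 159.496 − 91.400 = 68.096px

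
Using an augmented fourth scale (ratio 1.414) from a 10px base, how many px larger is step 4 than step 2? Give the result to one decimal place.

20.0px

Step 2: 10.0 × 1.414² = 19.994px
Step 4: 10.0 × 1.414⁴ = 39.976px
Difference: 39.976 − 19.994 = 19.982px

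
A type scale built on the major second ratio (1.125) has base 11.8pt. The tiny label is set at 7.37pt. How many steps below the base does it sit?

4

1.125ⁿ = 11.8 / 7.37 = 1.6011
n = ln(1.6011) / ln(1.125) = 0.4707 / 0.1178 ≈ 4.00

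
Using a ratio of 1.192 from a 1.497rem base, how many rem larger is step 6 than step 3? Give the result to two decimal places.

Step 3: 1.497 × 1.192³ = 2.5354rem
Step 6: 1.497 × 1.192⁶ = 4.2942rem
Difference: 4.2942 − 2.5354 = 1.7588rem

1.76rem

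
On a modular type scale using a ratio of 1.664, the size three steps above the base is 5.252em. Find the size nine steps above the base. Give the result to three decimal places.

111.492em

5.252 × 1.664⁶ = 5.252 × 21.22853 ≈ 111.492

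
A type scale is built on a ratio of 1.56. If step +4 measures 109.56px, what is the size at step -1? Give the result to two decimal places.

Moving from step +4 to step -1 is 5 steps down, so divide by r⁵.
109.56 ÷ 1.56⁵ = 109.56 ÷ 9.23896 ≈ 11.858

11.86px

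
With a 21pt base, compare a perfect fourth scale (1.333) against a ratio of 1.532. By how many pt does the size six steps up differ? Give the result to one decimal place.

153.7pt

Perfect fourth: 21.0 × 1.333⁶ = 117.815pt
At 1.532: 21.0 × 1.532⁶ = 271.501pt
Difference: 271.501 − 117.815 = 153.686pt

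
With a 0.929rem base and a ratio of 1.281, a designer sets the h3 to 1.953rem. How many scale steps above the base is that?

3

1.281ⁿ = 1.953 / 0.929 = 2.1023
n = ln(2.1023) / ln(1.281) = 0.7430 / 0.2476 ≈ 3.00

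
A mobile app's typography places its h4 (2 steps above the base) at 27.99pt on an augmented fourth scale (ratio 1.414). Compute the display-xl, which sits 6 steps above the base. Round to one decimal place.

27.99 × 1.414⁴ = 27.99 × 3.99758 ≈ 111.892

111.9pt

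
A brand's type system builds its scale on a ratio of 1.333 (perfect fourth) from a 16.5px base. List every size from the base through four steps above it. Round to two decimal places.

16.50px, 21.99px, 29.32px, 39.08px, 52.10px

Step 0: 16.5px
Step 1: 16.5 × 1.333 = 21.99
Step 2: 16.5 × 1.333² = 29.32
Step 3: 16.5 × 1.333³ = 39.08
Step 4: 16.5 × 1.333⁴ = 52.10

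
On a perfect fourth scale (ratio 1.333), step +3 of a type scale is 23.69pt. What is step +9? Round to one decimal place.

132.9pt

Moving from step +3 to step +9 is 6 steps up, so multiply by r⁶.
23.69 × 1.333⁶ = 23.69 × 5.61023 ≈ 132.906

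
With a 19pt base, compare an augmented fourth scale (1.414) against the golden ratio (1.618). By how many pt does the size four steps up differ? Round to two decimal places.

Augmented fourth: 19.0 × 1.414⁴ = 75.9541pt
Golden ratio: 19.0 × 1.618⁴ = 130.2170pt
Difference: 130.2170 − 75.9541 = 54.2629pt

54.26pt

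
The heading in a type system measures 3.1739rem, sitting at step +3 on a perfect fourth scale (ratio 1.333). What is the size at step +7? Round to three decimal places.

10.021rem

3.1739 × 1.333⁴ = 3.1739 × 3.15733 ≈ 10.021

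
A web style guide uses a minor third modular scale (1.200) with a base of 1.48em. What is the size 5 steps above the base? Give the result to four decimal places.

1.48 × 1.200⁵ = 1.48 × 2.48832 ≈ 3.6827

3.6827em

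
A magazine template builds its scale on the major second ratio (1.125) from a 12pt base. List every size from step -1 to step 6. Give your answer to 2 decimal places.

Step -1: 12.0 ÷ 1.125 = 10.67
Step 0: 12pt
Step 1: 12.0 × 1.125 = 13.50
Step 2: 12.0 × 1.125² = 15.19
Step 3: 12.0 × 1.125³ = 17.09
Step 4: 12.0 × 1.125⁴ = 19.22
Step 5: 12.0 × 1.125⁵ = 21.62
Step 6: 12.0 × 1.125⁶ = 24.33

10.67pt, 12.00pt, 13.50pt, 15.19pt, 17.09pt, 19.22pt, 21.62pt, 24.33pt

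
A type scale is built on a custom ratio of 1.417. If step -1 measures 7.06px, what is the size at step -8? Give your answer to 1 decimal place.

Moving from step -1 to step -8 is 7 steps down, so divide by r⁷.
7.06 ÷ 1.417⁷ = 7.06 ÷ 11.47067 ≈ 0.615

0.6px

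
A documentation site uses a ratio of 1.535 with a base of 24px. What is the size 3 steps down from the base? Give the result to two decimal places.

Every step multiplies by the scale ratio.
24.0 ÷ 1.535³ = 24.0 ÷ 3.61681 ≈ 6.64

6.64px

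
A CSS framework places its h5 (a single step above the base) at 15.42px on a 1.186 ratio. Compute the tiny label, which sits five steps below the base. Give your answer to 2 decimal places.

15.42 ÷ 1.186⁶ = 15.42 ÷ 2.78297 ≈ 5.541

5.54px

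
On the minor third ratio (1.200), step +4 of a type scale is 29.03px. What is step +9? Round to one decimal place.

29.03 × 1.200⁵ = 29.03 × 2.48832 ≈ 72.236

72.2px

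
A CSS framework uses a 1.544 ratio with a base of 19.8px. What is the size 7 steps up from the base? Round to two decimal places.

19.8 × 1.544⁷ = 19.8 × 20.91853 ≈ 414.19

414.19px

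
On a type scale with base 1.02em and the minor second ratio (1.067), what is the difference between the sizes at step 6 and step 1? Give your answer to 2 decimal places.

Step 1: 1.02 × 1.067 = 1.0883em
Step 6: 1.02 × 1.067⁶ = 1.5052em
Difference: 1.5052 − 1.0883 = 0.4169em

0.42em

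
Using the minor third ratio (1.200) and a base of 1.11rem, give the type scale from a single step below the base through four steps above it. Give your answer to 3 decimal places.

Step -1: 1.11 ÷ 1.200 = 0.925
Step 0: 1.11rem
Step 1: 1.11 × 1.200 = 1.332
Step 2: 1.11 × 1.200² = 1.598
Step 3: 1.11 × 1.200³ = 1.918
Step 4: 1.11 × 1.200⁴ = 2.302

0.925rem, 1.110rem, 1.332rem, 1.598rem, 1.918rem, 2.302rem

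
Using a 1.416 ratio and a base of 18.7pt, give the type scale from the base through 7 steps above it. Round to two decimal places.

18.70pt, 26.48pt, 37.49pt, 53.09pt, 75.18pt, 106.45pt, 150.74pt, 213.44pt

Step 0: 18.7pt
Step 1: 18.7 × 1.416 = 26.48
Step 2: 18.7 × 1.416² = 37.49
Step 3: 18.7 × 1.416³ = 53.09
Step 4: 18.7 × 1.416⁴ = 75.18
Step 5: 18.7 × 1.416⁵ = 106.45
Step 6: 18.7 × 1.416⁶ = 150.74
Step 7: 18.7 × 1.416⁷ = 213.44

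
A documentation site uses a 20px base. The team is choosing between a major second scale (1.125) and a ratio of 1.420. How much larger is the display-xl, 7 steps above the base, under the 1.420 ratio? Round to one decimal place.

187.2px

Major second: 20.0 × 1.125⁷ = 45.614px
At 1.420: 20.0 × 1.420⁷ = 232.835px
Difference: 232.835 − 45.614 = 187.221px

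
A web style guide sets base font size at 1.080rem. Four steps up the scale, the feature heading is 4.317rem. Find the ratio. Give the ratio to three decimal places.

1.414

r⁴ = 4.317 / 1.080, so r = (4.317/1.080)^(1/4).
r = 3.9972^(1/4) ≈ 1.4140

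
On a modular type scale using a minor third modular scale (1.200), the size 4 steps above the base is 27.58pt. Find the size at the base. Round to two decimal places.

The gap is 0 − (4) = -4 steps, so the factor is 1.200^-4.
27.58 ÷ 1.200⁴ = 27.58 ÷ 2.07360 ≈ 13.301

13.30pt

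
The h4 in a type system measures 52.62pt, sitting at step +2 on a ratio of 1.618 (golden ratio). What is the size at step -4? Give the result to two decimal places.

2.93pt

Moving from step +2 to step -4 is 6 steps down, so divide by r⁶.
52.62 ÷ 1.618⁶ = 52.62 ÷ 17.94201 ≈ 2.933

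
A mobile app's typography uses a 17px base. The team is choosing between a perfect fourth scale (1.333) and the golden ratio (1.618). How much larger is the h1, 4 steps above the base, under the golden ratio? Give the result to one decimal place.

Perfect fourth: 17.0 × 1.333⁴ = 53.675px
Golden ratio: 17.0 × 1.618⁴ = 116.510px
Difference: 116.510 − 53.675 = 62.835px

62.8px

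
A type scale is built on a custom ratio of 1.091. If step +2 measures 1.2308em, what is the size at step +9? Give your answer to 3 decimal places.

1.2308 × 1.091⁷ = 1.2308 × 1.83981 ≈ 2.264

2.264em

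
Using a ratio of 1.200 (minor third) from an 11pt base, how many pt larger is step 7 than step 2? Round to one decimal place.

23.6pt

Step 2: 11.0 × 1.200² = 15.840pt
Step 7: 11.0 × 1.200⁷ = 39.415pt
Difference: 39.415 − 15.840 = 23.575pt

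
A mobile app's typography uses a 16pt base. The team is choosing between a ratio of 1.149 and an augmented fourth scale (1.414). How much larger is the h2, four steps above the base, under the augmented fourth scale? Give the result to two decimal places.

36.07pt

At 1.149: 16.0 × 1.149⁴ = 27.8869pt
Augmented fourth: 16.0 × 1.414⁴ = 63.9613pt
Difference: 63.9613 − 27.8869 = 36.0744pt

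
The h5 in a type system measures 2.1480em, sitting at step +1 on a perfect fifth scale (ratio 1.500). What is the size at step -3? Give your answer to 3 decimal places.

Moving from step +1 to step -3 is 4 steps down, so divide by r⁴.
2.1480 ÷ 1.500⁴ = 2.1480 ÷ 5.06250 ≈ 0.424

0.424em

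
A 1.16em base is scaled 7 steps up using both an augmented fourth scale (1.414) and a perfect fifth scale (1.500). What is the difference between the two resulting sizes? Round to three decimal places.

Augmented fourth: 1.16 × 1.414⁷ = 13.11004em
Perfect fifth: 1.16 × 1.500⁷ = 19.81969em
Difference: 19.81969 − 13.11004 = 6.70965em

6.710em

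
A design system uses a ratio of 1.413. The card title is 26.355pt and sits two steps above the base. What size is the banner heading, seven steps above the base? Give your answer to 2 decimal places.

148.45pt

26.355 × 1.413⁵ = 26.355 × 5.63262 ≈ 148.448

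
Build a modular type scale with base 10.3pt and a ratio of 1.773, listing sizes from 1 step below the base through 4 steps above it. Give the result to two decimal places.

Step -1: 10.3 ÷ 1.773 = 5.81
Step 0: 10.3pt
Step 1: 10.3 × 1.773 = 18.26
Step 2: 10.3 × 1.773² = 32.38
Step 3: 10.3 × 1.773³ = 57.41
Step 4: 10.3 × 1.773⁴ = 101.78

5.81pt, 10.30pt, 18.26pt, 32.38pt, 57.41pt, 101.78pt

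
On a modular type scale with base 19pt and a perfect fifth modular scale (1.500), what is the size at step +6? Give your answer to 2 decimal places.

Each step on a modular scale multiplies by the ratio, so the size n steps from the base is base × ratioⁿ.
19.0 × 1.500⁶ = 19.0 × 11.39062 ≈ 216.42

216.42pt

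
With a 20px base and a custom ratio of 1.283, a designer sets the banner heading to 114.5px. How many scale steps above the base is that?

7

1.283ⁿ = 114.5 / 20 = 5.7250
n = ln(5.7250) / ln(1.283) = 1.7448 / 0.2492 ≈ 7.00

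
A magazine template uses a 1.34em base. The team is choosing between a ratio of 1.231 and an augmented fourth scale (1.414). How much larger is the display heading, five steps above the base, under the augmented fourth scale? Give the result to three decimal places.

At 1.231: 1.34 × 1.231⁵ = 3.78787em
Augmented fourth: 1.34 × 1.414⁵ = 7.57446em
Difference: 7.57446 − 3.78787 = 3.78659em

3.787em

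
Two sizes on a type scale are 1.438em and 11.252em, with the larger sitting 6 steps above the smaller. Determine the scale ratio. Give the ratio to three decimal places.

1.409

The ratio satisfies 1.438 × r⁶ = 11.252, so r = (11.252 / 1.438)^(1/6).
r = 7.8248^(1/6) ≈ 1.4090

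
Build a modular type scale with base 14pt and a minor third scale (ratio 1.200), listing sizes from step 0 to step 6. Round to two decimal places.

Step 0: 14pt
Step 1: 14.0 × 1.200 = 16.80
Step 2: 14.0 × 1.200² = 20.16
Step 3: 14.0 × 1.200³ = 24.19
Step 4: 14.0 × 1.200⁴ = 29.03
Step 5: 14.0 × 1.200⁵ = 34.84
Step 6: 14.0 × 1.200⁶ = 41.80

14.00pt, 16.80pt, 20.16pt, 24.19pt, 29.03pt, 34.84pt, 41.80pt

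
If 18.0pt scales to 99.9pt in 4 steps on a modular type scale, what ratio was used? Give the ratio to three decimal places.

1.535

r⁴ = 99.9 / 18.0, so r = (99.9/18.0)^(1/4).
r = 5.5500^(1/4) ≈ 1.5349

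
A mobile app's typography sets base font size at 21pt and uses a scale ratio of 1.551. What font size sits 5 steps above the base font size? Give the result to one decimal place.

188.5pt

21.0 × 1.551⁵ = 21.0 × 8.97551 ≈ 188.49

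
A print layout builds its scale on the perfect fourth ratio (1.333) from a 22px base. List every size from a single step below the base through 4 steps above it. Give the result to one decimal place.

16.5px, 22.0px, 29.3px, 39.1px, 52.1px, 69.5px

Step -1: 22.0 ÷ 1.333 = 16.5
Step 0: 22px
Step 1: 22.0 × 1.333 = 29.3
Step 2: 22.0 × 1.333² = 39.1
Step 3: 22.0 × 1.333³ = 52.1
Step 4: 22.0 × 1.333⁴ = 69.5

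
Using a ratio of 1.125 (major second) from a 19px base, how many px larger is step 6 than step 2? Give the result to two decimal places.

14.47px

Step 2: 19.0 × 1.125² = 24.0469px
Step 6: 19.0 × 1.125⁶ = 38.5184px
Difference: 38.5184 − 24.0469 = 14.4715px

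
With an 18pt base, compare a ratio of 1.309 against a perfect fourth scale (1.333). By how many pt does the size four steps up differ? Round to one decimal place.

4.0pt

At 1.309: 18.0 × 1.309⁴ = 52.848pt
Perfect fourth: 18.0 × 1.333⁴ = 56.832pt
Difference: 56.832 − 52.848 = 3.984pt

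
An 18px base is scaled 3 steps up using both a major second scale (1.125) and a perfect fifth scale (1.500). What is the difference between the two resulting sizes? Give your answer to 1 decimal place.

35.1px

Major second: 18.0 × 1.125³ = 25.629px
Perfect fifth: 18.0 × 1.500³ = 60.750px
Difference: 60.750 − 25.629 = 35.121px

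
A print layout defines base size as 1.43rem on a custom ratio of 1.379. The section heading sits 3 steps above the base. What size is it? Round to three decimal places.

Each step on a modular scale multiplies by the ratio, so the size n steps from the base is base × ratioⁿ.
1.43 × 1.379³ = 1.43 × 2.62236 ≈ 3.750

3.750rem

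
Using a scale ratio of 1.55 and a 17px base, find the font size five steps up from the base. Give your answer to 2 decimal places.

17.0 × 1.55⁵ = 17.0 × 8.94661 ≈ 152.09

152.09px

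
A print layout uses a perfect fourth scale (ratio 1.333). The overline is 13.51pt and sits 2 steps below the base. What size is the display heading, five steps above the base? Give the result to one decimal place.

Moving from step -2 to step +5 is 7 steps up, so multiply by r⁷.
13.51 × 1.333⁷ = 13.51 × 7.47844 ≈ 101.034

101.0pt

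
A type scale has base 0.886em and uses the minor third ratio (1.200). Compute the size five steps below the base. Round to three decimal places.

0.356em

A modular type scale is a geometric sequence: sizeₙ = base × rⁿ.
0.886 ÷ 1.200⁵ = 0.886 ÷ 2.48832 ≈ 0.356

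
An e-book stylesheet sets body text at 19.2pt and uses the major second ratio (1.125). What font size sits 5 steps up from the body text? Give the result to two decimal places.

19.2 × 1.125⁵ = 19.2 × 1.80203 ≈ 34.60

34.60pt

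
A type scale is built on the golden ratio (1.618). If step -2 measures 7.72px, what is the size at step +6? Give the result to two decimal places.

362.61px

7.72 × 1.618⁸ = 7.72 × 46.97082 ≈ 362.615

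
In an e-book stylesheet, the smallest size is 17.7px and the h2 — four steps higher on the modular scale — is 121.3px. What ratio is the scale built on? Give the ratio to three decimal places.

r⁴ = 121.3 / 17.7, so r = (121.3/17.7)^(1/4).
r = 6.8531^(1/4) ≈ 1.6180

1.618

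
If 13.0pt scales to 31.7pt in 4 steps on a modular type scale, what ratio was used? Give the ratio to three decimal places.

The ratio satisfies 13.0 × r⁴ = 31.7, so r = (31.7 / 13.0)^(1/4).
r = 2.4385^(1/4) ≈ 1.2496

1.250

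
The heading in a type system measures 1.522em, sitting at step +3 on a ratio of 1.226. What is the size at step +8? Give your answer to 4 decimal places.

Moving from step +3 to step +8 is 5 steps up, so multiply by r⁵.
1.522 × 1.226⁵ = 1.522 × 2.76983 ≈ 4.2157

4.2157em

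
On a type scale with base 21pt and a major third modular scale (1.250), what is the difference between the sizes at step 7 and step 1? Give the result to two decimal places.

Step 1: 21.0 × 1.250 = 26.2500pt
Step 7: 21.0 × 1.250⁷ = 100.1358pt
Difference: 100.1358 − 26.2500 = 73.8858pt

73.89pt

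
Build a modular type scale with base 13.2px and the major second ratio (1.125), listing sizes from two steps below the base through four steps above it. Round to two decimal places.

Step -2: 13.2 ÷ 1.125² = 10.43
Step -1: 13.2 ÷ 1.125 = 11.73
Step 0: 13.2px
Step 1: 13.2 × 1.125 = 14.85
Step 2: 13.2 × 1.125² = 16.71
Step 3: 13.2 × 1.125³ = 18.79
Step 4: 13.2 × 1.125⁴ = 21.14

10.43px, 11.73px, 13.20px, 14.85px, 16.71px, 18.79px, 21.14px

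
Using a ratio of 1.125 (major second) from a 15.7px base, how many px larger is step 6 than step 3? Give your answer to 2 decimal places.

9.47px

Step 3: 15.7 × 1.125³ = 22.3541px
Step 6: 15.7 × 1.125⁶ = 31.8284px
Difference: 31.8284 − 22.3541 = 9.4743px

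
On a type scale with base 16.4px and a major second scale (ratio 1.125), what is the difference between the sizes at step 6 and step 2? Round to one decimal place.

Step 2: 16.4 × 1.125² = 20.756px
Step 6: 16.4 × 1.125⁶ = 33.247px
Difference: 33.247 − 20.756 = 12.491px

12.5px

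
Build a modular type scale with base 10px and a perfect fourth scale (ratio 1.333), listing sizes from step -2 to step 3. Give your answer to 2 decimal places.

5.63px, 7.50px, 10.00px, 13.33px, 17.77px, 23.69px

Step -2: 10.0 ÷ 1.333² = 5.63
Step -1: 10.0 ÷ 1.333 = 7.50
Step 0: 10px
Step 1: 10.0 × 1.333 = 13.33
Step 2: 10.0 × 1.333² = 17.77
Step 3: 10.0 × 1.333³ = 23.69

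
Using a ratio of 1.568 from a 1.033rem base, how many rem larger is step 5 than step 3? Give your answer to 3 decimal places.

5.809rem

Step 3: 1.033 × 1.568³ = 3.98234rem
Step 5: 1.033 × 1.568⁵ = 9.79108rem
Difference: 9.79108 − 3.98234 = 5.80874rem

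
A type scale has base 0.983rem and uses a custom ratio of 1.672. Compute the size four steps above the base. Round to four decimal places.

Each step on a modular scale multiplies by the ratio, so the size n steps from the base is base × ratioⁿ.
0.983 × 1.672⁴ = 0.983 × 7.81529 ≈ 7.6824

7.6824rem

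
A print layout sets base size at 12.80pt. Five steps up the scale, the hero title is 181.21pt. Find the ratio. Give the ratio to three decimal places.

1.699

r⁵ = 181.21 / 12.80, so r = (181.21/12.80)^(1/5).
r = 14.1570^(1/5) ≈ 1.6990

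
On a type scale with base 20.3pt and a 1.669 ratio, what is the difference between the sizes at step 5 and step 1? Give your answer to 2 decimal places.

Step 1: 20.3 × 1.669 = 33.8807pt
Step 5: 20.3 × 1.669⁵ = 262.8922pt
Difference: 262.8922 − 33.8807 = 229.0115pt

229.01pt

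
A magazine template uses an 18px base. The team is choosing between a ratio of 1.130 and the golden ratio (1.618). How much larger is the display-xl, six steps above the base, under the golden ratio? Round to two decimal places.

At 1.130: 18.0 × 1.130⁶ = 37.4751px
Golden ratio: 18.0 × 1.618⁶ = 322.9562px
Difference: 322.9562 − 37.4751 = 285.4811px

285.48px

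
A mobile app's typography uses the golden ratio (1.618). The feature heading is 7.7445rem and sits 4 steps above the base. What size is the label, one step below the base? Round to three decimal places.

0.698rem

Moving from step +4 to step -1 is 5 steps down, so divide by r⁵.
7.7445 ÷ 1.618⁵ = 7.7445 ÷ 11.08901 ≈ 0.698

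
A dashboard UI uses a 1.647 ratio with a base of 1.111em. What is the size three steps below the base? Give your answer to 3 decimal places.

0.249em

Each step on a modular scale multiplies by the ratio, so the size n steps from the base is base × ratioⁿ.
1.111 ÷ 1.647³ = 1.111 ÷ 4.46767 ≈ 0.249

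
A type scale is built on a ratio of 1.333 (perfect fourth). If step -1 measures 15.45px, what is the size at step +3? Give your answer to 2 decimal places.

The gap is 3 − (-1) = 4 steps, so the factor is 1.333^4.
15.45 × 1.333⁴ = 15.45 × 3.15733 ≈ 48.781

48.78px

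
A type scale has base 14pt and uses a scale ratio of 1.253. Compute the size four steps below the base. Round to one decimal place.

5.7pt

A modular type scale is a geometric sequence: sizeₙ = base × rⁿ.
14.0 ÷ 1.253⁴ = 14.0 ÷ 2.46493 ≈ 5.68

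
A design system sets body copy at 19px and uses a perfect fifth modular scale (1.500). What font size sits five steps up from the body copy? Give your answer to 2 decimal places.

19.0 × 1.500⁵ = 19.0 × 7.59375 ≈ 144.28

144.28px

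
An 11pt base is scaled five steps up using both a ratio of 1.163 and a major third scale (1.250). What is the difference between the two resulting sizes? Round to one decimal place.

At 1.163: 11.0 × 1.163⁵ = 23.404pt
Major third: 11.0 × 1.250⁵ = 33.569pt
Difference: 33.569 − 23.404 = 10.165pt

10.2pt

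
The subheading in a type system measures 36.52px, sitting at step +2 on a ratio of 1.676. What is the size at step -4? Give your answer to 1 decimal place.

1.6px

Moving from step +2 to step -4 is 6 steps down, so divide by r⁶.
36.52 ÷ 1.676⁶ = 36.52 ÷ 22.16379 ≈ 1.648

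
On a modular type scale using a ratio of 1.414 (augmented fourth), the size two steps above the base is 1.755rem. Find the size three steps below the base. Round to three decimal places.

1.755 ÷ 1.414⁵ = 1.755 ÷ 5.65258 ≈ 0.310

0.310rem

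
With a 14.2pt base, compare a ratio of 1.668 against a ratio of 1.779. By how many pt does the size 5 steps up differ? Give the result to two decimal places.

69.68pt

At 1.668: 14.2 × 1.668⁵ = 183.3448pt
At 1.779: 14.2 × 1.779⁵ = 253.0277pt
Difference: 253.0277 − 183.3448 = 69.6829pt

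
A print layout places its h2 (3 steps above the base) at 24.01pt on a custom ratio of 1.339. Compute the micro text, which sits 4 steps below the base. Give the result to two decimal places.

24.01 ÷ 1.339⁷ = 24.01 ÷ 7.71728 ≈ 3.111

3.11pt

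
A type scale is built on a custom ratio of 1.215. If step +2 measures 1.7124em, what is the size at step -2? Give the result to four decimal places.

The gap is -2 − (2) = -4 steps, so the factor is 1.215^-4.
1.7124 ÷ 1.215⁴ = 1.7124 ÷ 2.17924 ≈ 0.7858

0.7858em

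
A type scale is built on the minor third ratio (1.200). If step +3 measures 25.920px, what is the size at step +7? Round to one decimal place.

Moving from step +3 to step +7 is 4 steps up, so multiply by r⁴.
25.920 × 1.200⁴ = 25.920 × 2.07360 ≈ 53.748

53.7px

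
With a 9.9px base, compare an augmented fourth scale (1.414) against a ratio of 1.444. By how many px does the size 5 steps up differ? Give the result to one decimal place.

Augmented fourth: 9.9 × 1.414⁵ = 55.961px
At 1.444: 9.9 × 1.444⁵ = 62.154px
Difference: 62.154 − 55.961 = 6.193px

6.2px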